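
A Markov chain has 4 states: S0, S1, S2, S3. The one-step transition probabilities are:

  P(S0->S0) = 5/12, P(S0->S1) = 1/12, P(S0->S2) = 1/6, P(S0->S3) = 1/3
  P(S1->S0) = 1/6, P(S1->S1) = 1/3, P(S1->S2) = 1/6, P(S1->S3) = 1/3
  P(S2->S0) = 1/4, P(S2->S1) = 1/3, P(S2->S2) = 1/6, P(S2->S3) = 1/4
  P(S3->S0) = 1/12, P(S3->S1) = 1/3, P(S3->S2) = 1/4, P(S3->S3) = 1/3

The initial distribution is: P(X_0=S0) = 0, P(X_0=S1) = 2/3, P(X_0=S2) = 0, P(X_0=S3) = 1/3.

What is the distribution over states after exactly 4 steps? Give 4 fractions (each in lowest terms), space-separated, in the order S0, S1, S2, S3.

Propagating the distribution step by step (d_{t+1} = d_t * P):
d_0 = (S0=0, S1=2/3, S2=0, S3=1/3)
  d_1[S0] = 0*5/12 + 2/3*1/6 + 0*1/4 + 1/3*1/12 = 5/36
  d_1[S1] = 0*1/12 + 2/3*1/3 + 0*1/3 + 1/3*1/3 = 1/3
  d_1[S2] = 0*1/6 + 2/3*1/6 + 0*1/6 + 1/3*1/4 = 7/36
  d_1[S3] = 0*1/3 + 2/3*1/3 + 0*1/4 + 1/3*1/3 = 1/3
d_1 = (S0=5/36, S1=1/3, S2=7/36, S3=1/3)
  d_2[S0] = 5/36*5/12 + 1/3*1/6 + 7/36*1/4 + 1/3*1/12 = 41/216
  d_2[S1] = 5/36*1/12 + 1/3*1/3 + 7/36*1/3 + 1/3*1/3 = 43/144
  d_2[S2] = 5/36*1/6 + 1/3*1/6 + 7/36*1/6 + 1/3*1/4 = 7/36
  d_2[S3] = 5/36*1/3 + 1/3*1/3 + 7/36*1/4 + 1/3*1/3 = 137/432
d_2 = (S0=41/216, S1=43/144, S2=7/36, S3=137/432)
  d_3[S0] = 41/216*5/12 + 43/144*1/6 + 7/36*1/4 + 137/432*1/12 = 1057/5184
  d_3[S1] = 41/216*1/12 + 43/144*1/3 + 7/36*1/3 + 137/432*1/3 = 247/864
  d_3[S2] = 41/216*1/6 + 43/144*1/6 + 7/36*1/6 + 137/432*1/4 = 1001/5184
  d_3[S3] = 41/216*1/3 + 43/144*1/3 + 7/36*1/4 + 137/432*1/3 = 137/432
d_3 = (S0=1057/5184, S1=247/864, S2=1001/5184, S3=137/432)
  d_4[S0] = 1057/5184*5/12 + 247/864*1/6 + 1001/5184*1/4 + 137/432*1/12 = 403/1944
  d_4[S1] = 1057/5184*1/12 + 247/864*1/3 + 1001/5184*1/3 + 137/432*1/3 = 5855/20736
  d_4[S2] = 1057/5184*1/6 + 247/864*1/6 + 1001/5184*1/6 + 137/432*1/4 = 1001/5184
  d_4[S3] = 1057/5184*1/3 + 247/864*1/3 + 1001/5184*1/4 + 137/432*1/3 = 19735/62208
d_4 = (S0=403/1944, S1=5855/20736, S2=1001/5184, S3=19735/62208)

Answer: 403/1944 5855/20736 1001/5184 19735/62208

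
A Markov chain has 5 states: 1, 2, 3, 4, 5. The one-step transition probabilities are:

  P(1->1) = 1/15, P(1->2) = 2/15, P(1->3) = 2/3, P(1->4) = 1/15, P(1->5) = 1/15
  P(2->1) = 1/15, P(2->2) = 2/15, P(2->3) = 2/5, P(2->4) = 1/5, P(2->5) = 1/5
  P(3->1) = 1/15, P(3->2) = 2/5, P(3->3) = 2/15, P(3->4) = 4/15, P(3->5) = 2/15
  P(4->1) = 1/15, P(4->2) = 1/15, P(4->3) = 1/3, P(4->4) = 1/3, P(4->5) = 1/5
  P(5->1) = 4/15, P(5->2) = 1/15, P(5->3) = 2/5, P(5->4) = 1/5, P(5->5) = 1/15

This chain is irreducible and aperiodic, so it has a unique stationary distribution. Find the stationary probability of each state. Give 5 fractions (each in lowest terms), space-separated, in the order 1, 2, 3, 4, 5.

The stationary distribution satisfies pi = pi * P, i.e.:
  pi_1 = 1/15*pi_1 + 1/15*pi_2 + 1/15*pi_3 + 1/15*pi_4 + 4/15*pi_5
  pi_2 = 2/15*pi_1 + 2/15*pi_2 + 2/5*pi_3 + 1/15*pi_4 + 1/15*pi_5
  pi_3 = 2/3*pi_1 + 2/5*pi_2 + 2/15*pi_3 + 1/3*pi_4 + 2/5*pi_5
  pi_4 = 1/15*pi_1 + 1/5*pi_2 + 4/15*pi_3 + 1/3*pi_4 + 1/5*pi_5
  pi_5 = 1/15*pi_1 + 1/5*pi_2 + 2/15*pi_3 + 1/5*pi_4 + 1/15*pi_5
with normalization: pi_1 + pi_2 + pi_3 + pi_4 + pi_5 = 1.

Using the first 4 balance equations plus normalization, the linear system A*pi = b is:
  [-14/15, 1/15, 1/15, 1/15, 4/15] . pi = 0
  [2/15, -13/15, 2/5, 1/15, 1/15] . pi = 0
  [2/3, 2/5, -13/15, 1/3, 2/5] . pi = 0
  [1/15, 1/5, 4/15, -2/3, 1/5] . pi = 0
  [1, 1, 1, 1, 1] . pi = 1

Solving yields:
  pi_1 = 889/9270
  pi_2 = 898/4635
  pi_3 = 333/1030
  pi_4 = 2233/9270
  pi_5 = 271/1854

Verification (pi * P):
  889/9270*1/15 + 898/4635*1/15 + 333/1030*1/15 + 2233/9270*1/15 + 271/1854*4/15 = 889/9270 = pi_1  (ok)
  889/9270*2/15 + 898/4635*2/15 + 333/1030*2/5 + 2233/9270*1/15 + 271/1854*1/15 = 898/4635 = pi_2  (ok)
  889/9270*2/3 + 898/4635*2/5 + 333/1030*2/15 + 2233/9270*1/3 + 271/1854*2/5 = 333/1030 = pi_3  (ok)
  889/9270*1/15 + 898/4635*1/5 + 333/1030*4/15 + 2233/9270*1/3 + 271/1854*1/5 = 2233/9270 = pi_4  (ok)
  889/9270*1/15 + 898/4635*1/5 + 333/1030*2/15 + 2233/9270*1/5 + 271/1854*1/15 = 271/1854 = pi_5  (ok)

Answer: 889/9270 898/4635 333/1030 2233/9270 271/1854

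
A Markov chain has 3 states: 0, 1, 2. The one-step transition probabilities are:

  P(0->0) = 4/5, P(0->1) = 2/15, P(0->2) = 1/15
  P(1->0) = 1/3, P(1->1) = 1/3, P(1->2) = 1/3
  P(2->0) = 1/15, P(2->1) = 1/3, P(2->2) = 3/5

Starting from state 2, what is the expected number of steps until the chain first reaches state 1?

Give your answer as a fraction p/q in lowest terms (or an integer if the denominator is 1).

Answer: 60/17

Derivation:
Let h_i = expected steps to first reach 1 from state i.
Boundary: h_1 = 0.
First-step equations for the other states:
  h_0 = 1 + 4/5*h_0 + 2/15*h_1 + 1/15*h_2
  h_2 = 1 + 1/15*h_0 + 1/3*h_1 + 3/5*h_2

Substituting h_1 = 0 and rearranging gives the linear system (I - Q) h = 1:
  [1/5, -1/15] . (h_0, h_2) = 1
  [-1/15, 2/5] . (h_0, h_2) = 1

Solving yields:
  h_0 = 105/17
  h_2 = 60/17

Starting state is 2, so the expected hitting time is h_2 = 60/17.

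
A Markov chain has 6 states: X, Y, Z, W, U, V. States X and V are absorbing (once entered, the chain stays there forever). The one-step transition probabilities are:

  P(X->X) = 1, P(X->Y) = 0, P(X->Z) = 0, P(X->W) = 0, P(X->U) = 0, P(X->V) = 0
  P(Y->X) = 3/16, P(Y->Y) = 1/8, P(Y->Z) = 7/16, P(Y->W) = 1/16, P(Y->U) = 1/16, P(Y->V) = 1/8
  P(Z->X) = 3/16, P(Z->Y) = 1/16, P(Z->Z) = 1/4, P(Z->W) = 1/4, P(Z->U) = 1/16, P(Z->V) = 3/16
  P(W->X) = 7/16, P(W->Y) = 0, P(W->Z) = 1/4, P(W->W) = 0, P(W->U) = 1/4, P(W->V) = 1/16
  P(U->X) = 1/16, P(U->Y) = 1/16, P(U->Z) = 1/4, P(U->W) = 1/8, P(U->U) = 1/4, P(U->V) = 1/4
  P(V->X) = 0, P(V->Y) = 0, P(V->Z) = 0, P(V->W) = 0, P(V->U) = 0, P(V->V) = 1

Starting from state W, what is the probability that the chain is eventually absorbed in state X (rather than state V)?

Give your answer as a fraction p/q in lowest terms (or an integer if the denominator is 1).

Let a_i = P(absorbed in X | start in state i).
Boundary conditions: a_X = 1, a_V = 0.
For each transient state i, a_i = sum_j P(i->j) * a_j:
  a_Y = 3/16*a_X + 1/8*a_Y + 7/16*a_Z + 1/16*a_W + 1/16*a_U + 1/8*a_V
  a_Z = 3/16*a_X + 1/16*a_Y + 1/4*a_Z + 1/4*a_W + 1/16*a_U + 3/16*a_V
  a_W = 7/16*a_X + 0*a_Y + 1/4*a_Z + 0*a_W + 1/4*a_U + 1/16*a_V
  a_U = 1/16*a_X + 1/16*a_Y + 1/4*a_Z + 1/8*a_W + 1/4*a_U + 1/4*a_V

Substituting a_X = 1 and a_V = 0, rearrange to (I - Q) a = r where r[i] = P(i -> X):
  [7/8, -7/16, -1/16, -1/16] . (a_Y, a_Z, a_W, a_U) = 3/16
  [-1/16, 3/4, -1/4, -1/16] . (a_Y, a_Z, a_W, a_U) = 3/16
  [0, -1/4, 1, -1/4] . (a_Y, a_Z, a_W, a_U) = 7/16
  [-1/16, -1/4, -1/8, 3/4] . (a_Y, a_Z, a_W, a_U) = 1/16

Solving yields:
  a_Y = 7037/12222
  a_Z = 1529/2716
  a_W = 16783/24444
  a_U = 5297/12222

Starting state is W, so the absorption probability is a_W = 16783/24444.

Answer: 16783/24444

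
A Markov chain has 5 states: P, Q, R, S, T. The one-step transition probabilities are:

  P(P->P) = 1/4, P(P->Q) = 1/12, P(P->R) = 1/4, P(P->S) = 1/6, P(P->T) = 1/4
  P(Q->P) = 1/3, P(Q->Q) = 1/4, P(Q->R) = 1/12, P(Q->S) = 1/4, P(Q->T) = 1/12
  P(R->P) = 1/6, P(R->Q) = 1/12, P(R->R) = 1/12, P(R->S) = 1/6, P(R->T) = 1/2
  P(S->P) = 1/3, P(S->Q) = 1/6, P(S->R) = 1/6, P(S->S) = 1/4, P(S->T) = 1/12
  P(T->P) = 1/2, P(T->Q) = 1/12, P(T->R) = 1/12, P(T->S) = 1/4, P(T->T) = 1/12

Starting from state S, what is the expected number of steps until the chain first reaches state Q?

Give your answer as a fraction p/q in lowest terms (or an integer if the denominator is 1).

Answer: 6153/677

Derivation:
Let h_i = expected steps to first reach Q from state i.
Boundary: h_Q = 0.
First-step equations for the other states:
  h_P = 1 + 1/4*h_P + 1/12*h_Q + 1/4*h_R + 1/6*h_S + 1/4*h_T
  h_R = 1 + 1/6*h_P + 1/12*h_Q + 1/12*h_R + 1/6*h_S + 1/2*h_T
  h_S = 1 + 1/3*h_P + 1/6*h_Q + 1/6*h_R + 1/4*h_S + 1/12*h_T
  h_T = 1 + 1/2*h_P + 1/12*h_Q + 1/12*h_R + 1/4*h_S + 1/12*h_T

Substituting h_Q = 0 and rearranging gives the linear system (I - Q) h = 1:
  [3/4, -1/4, -1/6, -1/4] . (h_P, h_R, h_S, h_T) = 1
  [-1/6, 11/12, -1/6, -1/2] . (h_P, h_R, h_S, h_T) = 1
  [-1/3, -1/6, 3/4, -1/12] . (h_P, h_R, h_S, h_T) = 1
  [-1/2, -1/12, -1/4, 11/12] . (h_P, h_R, h_S, h_T) = 1

Solving yields:
  h_P = 6759/677
  h_R = 6750/677
  h_S = 6153/677
  h_T = 6717/677

Starting state is S, so the expected hitting time is h_S = 6153/677.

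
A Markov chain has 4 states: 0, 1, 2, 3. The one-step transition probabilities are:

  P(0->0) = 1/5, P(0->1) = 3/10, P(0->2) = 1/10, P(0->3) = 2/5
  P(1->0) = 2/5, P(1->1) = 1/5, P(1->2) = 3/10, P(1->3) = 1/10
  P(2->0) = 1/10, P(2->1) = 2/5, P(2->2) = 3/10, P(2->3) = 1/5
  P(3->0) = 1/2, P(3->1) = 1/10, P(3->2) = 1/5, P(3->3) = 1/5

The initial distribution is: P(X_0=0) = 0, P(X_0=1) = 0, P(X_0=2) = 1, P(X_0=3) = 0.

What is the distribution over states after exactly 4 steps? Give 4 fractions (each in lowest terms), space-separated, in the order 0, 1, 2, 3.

Propagating the distribution step by step (d_{t+1} = d_t * P):
d_0 = (0=0, 1=0, 2=1, 3=0)
  d_1[0] = 0*1/5 + 0*2/5 + 1*1/10 + 0*1/2 = 1/10
  d_1[1] = 0*3/10 + 0*1/5 + 1*2/5 + 0*1/10 = 2/5
  d_1[2] = 0*1/10 + 0*3/10 + 1*3/10 + 0*1/5 = 3/10
  d_1[3] = 0*2/5 + 0*1/10 + 1*1/5 + 0*1/5 = 1/5
d_1 = (0=1/10, 1=2/5, 2=3/10, 3=1/5)
  d_2[0] = 1/10*1/5 + 2/5*2/5 + 3/10*1/10 + 1/5*1/2 = 31/100
  d_2[1] = 1/10*3/10 + 2/5*1/5 + 3/10*2/5 + 1/5*1/10 = 1/4
  d_2[2] = 1/10*1/10 + 2/5*3/10 + 3/10*3/10 + 1/5*1/5 = 13/50
  d_2[3] = 1/10*2/5 + 2/5*1/10 + 3/10*1/5 + 1/5*1/5 = 9/50
d_2 = (0=31/100, 1=1/4, 2=13/50, 3=9/50)
  d_3[0] = 31/100*1/5 + 1/4*2/5 + 13/50*1/10 + 9/50*1/2 = 139/500
  d_3[1] = 31/100*3/10 + 1/4*1/5 + 13/50*2/5 + 9/50*1/10 = 53/200
  d_3[2] = 31/100*1/10 + 1/4*3/10 + 13/50*3/10 + 9/50*1/5 = 11/50
  d_3[3] = 31/100*2/5 + 1/4*1/10 + 13/50*1/5 + 9/50*1/5 = 237/1000
d_3 = (0=139/500, 1=53/200, 2=11/50, 3=237/1000)
  d_4[0] = 139/500*1/5 + 53/200*2/5 + 11/50*1/10 + 237/1000*1/2 = 3021/10000
  d_4[1] = 139/500*3/10 + 53/200*1/5 + 11/50*2/5 + 237/1000*1/10 = 2481/10000
  d_4[2] = 139/500*1/10 + 53/200*3/10 + 11/50*3/10 + 237/1000*1/5 = 2207/10000
  d_4[3] = 139/500*2/5 + 53/200*1/10 + 11/50*1/5 + 237/1000*1/5 = 2291/10000
d_4 = (0=3021/10000, 1=2481/10000, 2=2207/10000, 3=2291/10000)

Answer: 3021/10000 2481/10000 2207/10000 2291/10000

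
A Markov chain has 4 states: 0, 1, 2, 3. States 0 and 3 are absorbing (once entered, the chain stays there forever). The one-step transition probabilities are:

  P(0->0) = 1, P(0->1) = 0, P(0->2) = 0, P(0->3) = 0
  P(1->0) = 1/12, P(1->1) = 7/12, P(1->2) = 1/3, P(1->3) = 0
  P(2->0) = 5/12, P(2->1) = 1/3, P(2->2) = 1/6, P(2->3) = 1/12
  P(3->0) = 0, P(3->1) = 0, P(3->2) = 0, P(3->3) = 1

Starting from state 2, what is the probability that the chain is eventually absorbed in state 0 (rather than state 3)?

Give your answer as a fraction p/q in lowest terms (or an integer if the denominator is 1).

Answer: 29/34

Derivation:
Let a_i = P(absorbed in 0 | start in state i).
Boundary conditions: a_0 = 1, a_3 = 0.
For each transient state i, a_i = sum_j P(i->j) * a_j:
  a_1 = 1/12*a_0 + 7/12*a_1 + 1/3*a_2 + 0*a_3
  a_2 = 5/12*a_0 + 1/3*a_1 + 1/6*a_2 + 1/12*a_3

Substituting a_0 = 1 and a_3 = 0, rearrange to (I - Q) a = r where r[i] = P(i -> 0):
  [5/12, -1/3] . (a_1, a_2) = 1/12
  [-1/3, 5/6] . (a_1, a_2) = 5/12

Solving yields:
  a_1 = 15/17
  a_2 = 29/34

Starting state is 2, so the absorption probability is a_2 = 29/34.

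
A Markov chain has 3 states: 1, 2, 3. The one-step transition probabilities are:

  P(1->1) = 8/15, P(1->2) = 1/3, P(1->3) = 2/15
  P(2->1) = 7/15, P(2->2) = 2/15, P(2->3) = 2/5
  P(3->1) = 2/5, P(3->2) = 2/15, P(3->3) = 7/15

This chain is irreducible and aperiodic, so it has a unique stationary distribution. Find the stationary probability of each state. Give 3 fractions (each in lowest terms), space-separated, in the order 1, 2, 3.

Answer: 23/48 11/48 7/24

Derivation:
The stationary distribution satisfies pi = pi * P, i.e.:
  pi_1 = 8/15*pi_1 + 7/15*pi_2 + 2/5*pi_3
  pi_2 = 1/3*pi_1 + 2/15*pi_2 + 2/15*pi_3
  pi_3 = 2/15*pi_1 + 2/5*pi_2 + 7/15*pi_3
with normalization: pi_1 + pi_2 + pi_3 = 1.

Using the first 2 balance equations plus normalization, the linear system A*pi = b is:
  [-7/15, 7/15, 2/5] . pi = 0
  [1/3, -13/15, 2/15] . pi = 0
  [1, 1, 1] . pi = 1

Solving yields:
  pi_1 = 23/48
  pi_2 = 11/48
  pi_3 = 7/24

Verification (pi * P):
  23/48*8/15 + 11/48*7/15 + 7/24*2/5 = 23/48 = pi_1  (ok)
  23/48*1/3 + 11/48*2/15 + 7/24*2/15 = 11/48 = pi_2  (ok)
  23/48*2/15 + 11/48*2/5 + 7/24*7/15 = 7/24 = pi_3  (ok)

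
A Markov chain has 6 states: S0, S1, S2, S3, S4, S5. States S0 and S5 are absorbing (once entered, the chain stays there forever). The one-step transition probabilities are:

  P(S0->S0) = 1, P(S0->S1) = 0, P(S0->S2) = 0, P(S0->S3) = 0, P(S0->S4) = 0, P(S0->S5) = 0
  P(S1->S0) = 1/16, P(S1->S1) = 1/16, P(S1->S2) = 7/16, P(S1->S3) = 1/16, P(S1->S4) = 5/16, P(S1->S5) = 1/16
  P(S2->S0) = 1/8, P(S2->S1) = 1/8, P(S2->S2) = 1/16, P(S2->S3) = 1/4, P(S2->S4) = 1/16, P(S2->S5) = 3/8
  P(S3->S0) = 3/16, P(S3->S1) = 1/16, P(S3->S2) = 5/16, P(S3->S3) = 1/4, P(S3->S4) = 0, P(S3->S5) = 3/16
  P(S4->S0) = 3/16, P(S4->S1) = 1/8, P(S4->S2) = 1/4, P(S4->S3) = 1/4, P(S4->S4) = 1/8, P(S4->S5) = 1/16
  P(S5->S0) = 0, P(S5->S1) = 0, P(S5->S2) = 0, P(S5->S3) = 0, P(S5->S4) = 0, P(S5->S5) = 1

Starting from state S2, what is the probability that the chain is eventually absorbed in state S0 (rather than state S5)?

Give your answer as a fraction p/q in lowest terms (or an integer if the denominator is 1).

Answer: 8899/26624

Derivation:
Let a_i = P(absorbed in S0 | start in state i).
Boundary conditions: a_S0 = 1, a_S5 = 0.
For each transient state i, a_i = sum_j P(i->j) * a_j:
  a_S1 = 1/16*a_S0 + 1/16*a_S1 + 7/16*a_S2 + 1/16*a_S3 + 5/16*a_S4 + 1/16*a_S5
  a_S2 = 1/8*a_S0 + 1/8*a_S1 + 1/16*a_S2 + 1/4*a_S3 + 1/16*a_S4 + 3/8*a_S5
  a_S3 = 3/16*a_S0 + 1/16*a_S1 + 5/16*a_S2 + 1/4*a_S3 + 0*a_S4 + 3/16*a_S5
  a_S4 = 3/16*a_S0 + 1/8*a_S1 + 1/4*a_S2 + 1/4*a_S3 + 1/8*a_S4 + 1/16*a_S5

Substituting a_S0 = 1 and a_S5 = 0, rearrange to (I - Q) a = r where r[i] = P(i -> S0):
  [15/16, -7/16, -1/16, -5/16] . (a_S1, a_S2, a_S3, a_S4) = 1/16
  [-1/8, 15/16, -1/4, -1/16] . (a_S1, a_S2, a_S3, a_S4) = 1/8
  [-1/16, -5/16, 3/4, 0] . (a_S1, a_S2, a_S3, a_S4) = 3/16
  [-1/8, -1/4, -1/4, 7/8] . (a_S1, a_S2, a_S3, a_S4) = 3/16

Solving yields:
  a_S1 = 11029/26624
  a_S2 = 8899/26624
  a_S3 = 11283/26624
  a_S4 = 13047/26624

Starting state is S2, so the absorption probability is a_S2 = 8899/26624.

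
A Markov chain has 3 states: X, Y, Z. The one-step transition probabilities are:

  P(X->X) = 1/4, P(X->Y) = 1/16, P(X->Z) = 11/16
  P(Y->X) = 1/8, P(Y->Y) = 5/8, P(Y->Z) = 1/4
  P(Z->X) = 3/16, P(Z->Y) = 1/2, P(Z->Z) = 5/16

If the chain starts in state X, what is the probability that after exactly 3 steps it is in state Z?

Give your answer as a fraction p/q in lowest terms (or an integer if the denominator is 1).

Computing P^3 by repeated multiplication:
P^1 =
  X: [1/4, 1/16, 11/16]
  Y: [1/8, 5/8, 1/4]
  Z: [3/16, 1/2, 5/16]
P^2 =
  X: [51/256, 51/128, 103/256]
  Y: [5/32, 67/128, 41/128]
  Z: [43/256, 123/256, 45/128]
P^3 =
  X: [717/4096, 1895/4096, 371/1024]
  Y: [337/2048, 509/1024, 693/2048]
  Z: [43/256, 1993/4096, 1415/4096]

(P^3)[X -> Z] = 371/1024

Answer: 371/1024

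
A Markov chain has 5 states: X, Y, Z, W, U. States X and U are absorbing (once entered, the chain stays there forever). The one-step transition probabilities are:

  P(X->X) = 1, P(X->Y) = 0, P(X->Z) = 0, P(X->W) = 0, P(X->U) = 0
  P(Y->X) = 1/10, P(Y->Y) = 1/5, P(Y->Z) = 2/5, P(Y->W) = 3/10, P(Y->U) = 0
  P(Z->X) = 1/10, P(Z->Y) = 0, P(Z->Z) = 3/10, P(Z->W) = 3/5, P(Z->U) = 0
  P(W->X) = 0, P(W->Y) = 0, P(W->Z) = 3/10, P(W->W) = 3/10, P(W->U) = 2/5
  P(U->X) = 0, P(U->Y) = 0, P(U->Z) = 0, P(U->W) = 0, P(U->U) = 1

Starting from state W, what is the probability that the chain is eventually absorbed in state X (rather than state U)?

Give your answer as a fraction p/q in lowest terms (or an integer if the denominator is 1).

Answer: 3/31

Derivation:
Let a_i = P(absorbed in X | start in state i).
Boundary conditions: a_X = 1, a_U = 0.
For each transient state i, a_i = sum_j P(i->j) * a_j:
  a_Y = 1/10*a_X + 1/5*a_Y + 2/5*a_Z + 3/10*a_W + 0*a_U
  a_Z = 1/10*a_X + 0*a_Y + 3/10*a_Z + 3/5*a_W + 0*a_U
  a_W = 0*a_X + 0*a_Y + 3/10*a_Z + 3/10*a_W + 2/5*a_U

Substituting a_X = 1 and a_U = 0, rearrange to (I - Q) a = r where r[i] = P(i -> X):
  [4/5, -2/5, -3/10] . (a_Y, a_Z, a_W) = 1/10
  [0, 7/10, -3/5] . (a_Y, a_Z, a_W) = 1/10
  [0, -3/10, 7/10] . (a_Y, a_Z, a_W) = 0

Solving yields:
  a_Y = 17/62
  a_Z = 7/31
  a_W = 3/31

Starting state is W, so the absorption probability is a_W = 3/31.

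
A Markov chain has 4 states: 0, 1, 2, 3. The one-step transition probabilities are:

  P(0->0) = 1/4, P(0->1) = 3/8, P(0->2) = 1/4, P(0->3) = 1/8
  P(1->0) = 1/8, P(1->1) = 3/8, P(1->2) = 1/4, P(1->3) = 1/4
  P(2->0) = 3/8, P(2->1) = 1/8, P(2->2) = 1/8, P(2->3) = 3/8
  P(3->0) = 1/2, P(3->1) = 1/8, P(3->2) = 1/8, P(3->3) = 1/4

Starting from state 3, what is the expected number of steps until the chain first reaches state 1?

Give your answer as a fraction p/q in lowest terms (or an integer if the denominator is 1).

Let h_i = expected steps to first reach 1 from state i.
Boundary: h_1 = 0.
First-step equations for the other states:
  h_0 = 1 + 1/4*h_0 + 3/8*h_1 + 1/4*h_2 + 1/8*h_3
  h_2 = 1 + 3/8*h_0 + 1/8*h_1 + 1/8*h_2 + 3/8*h_3
  h_3 = 1 + 1/2*h_0 + 1/8*h_1 + 1/8*h_2 + 1/4*h_3

Substituting h_1 = 0 and rearranging gives the linear system (I - Q) h = 1:
  [3/4, -1/4, -1/8] . (h_0, h_2, h_3) = 1
  [-3/8, 7/8, -3/8] . (h_0, h_2, h_3) = 1
  [-1/2, -1/8, 3/4] . (h_0, h_2, h_3) = 1

Solving yields:
  h_0 = 40/11
  h_2 = 664/143
  h_3 = 648/143

Starting state is 3, so the expected hitting time is h_3 = 648/143.

Answer: 648/143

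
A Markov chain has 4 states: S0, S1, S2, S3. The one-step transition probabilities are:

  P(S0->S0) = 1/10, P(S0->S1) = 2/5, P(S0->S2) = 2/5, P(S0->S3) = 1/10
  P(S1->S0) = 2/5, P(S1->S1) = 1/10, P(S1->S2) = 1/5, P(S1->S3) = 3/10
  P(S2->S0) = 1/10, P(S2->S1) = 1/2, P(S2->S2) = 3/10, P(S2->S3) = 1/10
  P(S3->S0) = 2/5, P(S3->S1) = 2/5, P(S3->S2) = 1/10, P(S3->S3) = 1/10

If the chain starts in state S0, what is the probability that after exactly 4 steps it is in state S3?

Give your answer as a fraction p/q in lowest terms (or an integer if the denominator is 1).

Answer: 829/5000

Derivation:
Computing P^4 by repeated multiplication:
P^1 =
  S0: [1/10, 2/5, 2/5, 1/10]
  S1: [2/5, 1/10, 1/5, 3/10]
  S2: [1/10, 1/2, 3/10, 1/10]
  S3: [2/5, 2/5, 1/10, 1/10]
P^2 =
  S0: [1/4, 8/25, 1/4, 9/50]
  S1: [11/50, 39/100, 27/100, 3/25]
  S2: [7/25, 7/25, 6/25, 1/5]
  S3: [1/4, 29/100, 7/25, 9/50]
P^3 =
  S0: [1/4, 329/1000, 257/1000, 41/250]
  S1: [253/1000, 31/100, 259/1000, 89/500]
  S2: [61/250, 17/50, 13/50, 39/250]
  S3: [241/1000, 341/1000, 13/50, 79/500]
P^4 =
  S0: [2479/10000, 327/1000, 2593/10000, 829/5000]
  S1: [154/625, 3329/10000, 2587/10000, 81/500]
  S2: [311/1250, 81/250, 162/625, 21/125]
  S3: [2497/10000, 3237/10000, 323/1250, 841/5000]

(P^4)[S0 -> S3] = 829/5000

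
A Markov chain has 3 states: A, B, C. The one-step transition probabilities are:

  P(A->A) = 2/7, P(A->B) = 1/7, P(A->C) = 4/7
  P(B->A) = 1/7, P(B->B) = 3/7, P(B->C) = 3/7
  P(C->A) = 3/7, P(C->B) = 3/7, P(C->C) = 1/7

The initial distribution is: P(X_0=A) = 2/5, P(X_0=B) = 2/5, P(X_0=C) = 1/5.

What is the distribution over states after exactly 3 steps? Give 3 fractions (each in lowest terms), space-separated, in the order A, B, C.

Answer: 487/1715 587/1715 641/1715

Derivation:
Propagating the distribution step by step (d_{t+1} = d_t * P):
d_0 = (A=2/5, B=2/5, C=1/5)
  d_1[A] = 2/5*2/7 + 2/5*1/7 + 1/5*3/7 = 9/35
  d_1[B] = 2/5*1/7 + 2/5*3/7 + 1/5*3/7 = 11/35
  d_1[C] = 2/5*4/7 + 2/5*3/7 + 1/5*1/7 = 3/7
d_1 = (A=9/35, B=11/35, C=3/7)
  d_2[A] = 9/35*2/7 + 11/35*1/7 + 3/7*3/7 = 74/245
  d_2[B] = 9/35*1/7 + 11/35*3/7 + 3/7*3/7 = 87/245
  d_2[C] = 9/35*4/7 + 11/35*3/7 + 3/7*1/7 = 12/35
d_2 = (A=74/245, B=87/245, C=12/35)
  d_3[A] = 74/245*2/7 + 87/245*1/7 + 12/35*3/7 = 487/1715
  d_3[B] = 74/245*1/7 + 87/245*3/7 + 12/35*3/7 = 587/1715
  d_3[C] = 74/245*4/7 + 87/245*3/7 + 12/35*1/7 = 641/1715
d_3 = (A=487/1715, B=587/1715, C=641/1715)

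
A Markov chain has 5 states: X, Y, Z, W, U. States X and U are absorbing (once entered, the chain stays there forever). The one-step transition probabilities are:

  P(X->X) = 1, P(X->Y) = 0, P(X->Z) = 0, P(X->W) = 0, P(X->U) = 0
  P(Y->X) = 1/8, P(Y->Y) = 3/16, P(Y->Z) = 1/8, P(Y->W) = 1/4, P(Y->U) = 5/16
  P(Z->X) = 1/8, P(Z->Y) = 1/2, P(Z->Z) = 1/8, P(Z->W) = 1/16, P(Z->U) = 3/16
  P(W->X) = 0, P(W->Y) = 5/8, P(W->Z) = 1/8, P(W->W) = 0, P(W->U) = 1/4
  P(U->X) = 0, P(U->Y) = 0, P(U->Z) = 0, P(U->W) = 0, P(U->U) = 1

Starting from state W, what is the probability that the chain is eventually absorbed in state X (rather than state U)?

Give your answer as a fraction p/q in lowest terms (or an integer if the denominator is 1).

Answer: 202/993

Derivation:
Let a_i = P(absorbed in X | start in state i).
Boundary conditions: a_X = 1, a_U = 0.
For each transient state i, a_i = sum_j P(i->j) * a_j:
  a_Y = 1/8*a_X + 3/16*a_Y + 1/8*a_Z + 1/4*a_W + 5/16*a_U
  a_Z = 1/8*a_X + 1/2*a_Y + 1/8*a_Z + 1/16*a_W + 3/16*a_U
  a_W = 0*a_X + 5/8*a_Y + 1/8*a_Z + 0*a_W + 1/4*a_U

Substituting a_X = 1 and a_U = 0, rearrange to (I - Q) a = r where r[i] = P(i -> X):
  [13/16, -1/8, -1/4] . (a_Y, a_Z, a_W) = 1/8
  [-1/2, 7/8, -1/16] . (a_Y, a_Z, a_W) = 1/8
  [-5/8, -1/8, 1] . (a_Y, a_Z, a_W) = 0

Solving yields:
  a_Y = 262/993
  a_Z = 102/331
  a_W = 202/993

Starting state is W, so the absorption probability is a_W = 202/993.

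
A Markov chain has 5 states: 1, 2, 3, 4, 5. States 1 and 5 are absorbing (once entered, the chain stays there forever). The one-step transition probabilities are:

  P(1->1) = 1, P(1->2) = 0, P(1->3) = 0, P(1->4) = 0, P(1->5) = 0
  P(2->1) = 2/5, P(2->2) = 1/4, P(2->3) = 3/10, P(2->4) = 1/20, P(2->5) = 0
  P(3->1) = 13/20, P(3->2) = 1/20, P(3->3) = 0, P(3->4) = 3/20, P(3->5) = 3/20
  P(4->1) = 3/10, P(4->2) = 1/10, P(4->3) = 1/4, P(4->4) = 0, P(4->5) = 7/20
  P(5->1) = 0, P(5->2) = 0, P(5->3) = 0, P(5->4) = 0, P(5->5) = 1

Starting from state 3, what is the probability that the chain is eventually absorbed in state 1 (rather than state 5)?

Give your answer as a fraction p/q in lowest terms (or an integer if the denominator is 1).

Answer: 2179/2787

Derivation:
Let a_i = P(absorbed in 1 | start in state i).
Boundary conditions: a_1 = 1, a_5 = 0.
For each transient state i, a_i = sum_j P(i->j) * a_j:
  a_2 = 2/5*a_1 + 1/4*a_2 + 3/10*a_3 + 1/20*a_4 + 0*a_5
  a_3 = 13/20*a_1 + 1/20*a_2 + 0*a_3 + 3/20*a_4 + 3/20*a_5
  a_4 = 3/10*a_1 + 1/10*a_2 + 1/4*a_3 + 0*a_4 + 7/20*a_5

Substituting a_1 = 1 and a_5 = 0, rearrange to (I - Q) a = r where r[i] = P(i -> 1):
  [3/4, -3/10, -1/20] . (a_2, a_3, a_4) = 2/5
  [-1/20, 1, -3/20] . (a_2, a_3, a_4) = 13/20
  [-1/10, -1/4, 1] . (a_2, a_3, a_4) = 3/10

Solving yields:
  a_2 = 4933/5574
  a_3 = 2179/2787
  a_4 = 1085/1858

Starting state is 3, so the absorption probability is a_3 = 2179/2787.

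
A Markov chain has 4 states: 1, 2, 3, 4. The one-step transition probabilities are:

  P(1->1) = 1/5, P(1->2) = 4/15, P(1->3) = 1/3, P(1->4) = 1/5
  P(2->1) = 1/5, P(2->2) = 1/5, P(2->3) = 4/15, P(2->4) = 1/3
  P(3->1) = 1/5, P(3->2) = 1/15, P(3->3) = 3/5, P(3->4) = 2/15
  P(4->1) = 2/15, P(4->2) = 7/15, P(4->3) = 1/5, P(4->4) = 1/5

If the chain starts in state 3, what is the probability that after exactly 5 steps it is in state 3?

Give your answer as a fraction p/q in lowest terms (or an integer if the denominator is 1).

Computing P^5 by repeated multiplication:
P^1 =
  1: [1/5, 4/15, 1/3, 1/5]
  2: [1/5, 1/5, 4/15, 1/3]
  3: [1/5, 1/15, 3/5, 2/15]
  4: [2/15, 7/15, 1/5, 1/5]
P^2 =
  1: [14/75, 2/9, 17/45, 16/75]
  2: [8/45, 4/15, 26/75, 47/225]
  3: [43/225, 38/225, 106/225, 38/225]
  4: [14/75, 53/225, 74/225, 56/225]
P^3 =
  1: [209/1125, 739/3375, 1319/3375, 46/225]
  2: [628/3375, 83/375, 1283/3375, 239/1125]
  3: [637/3375, 658/3375, 287/675, 43/225]
  4: [619/3375, 793/3375, 1256/3375, 707/3375]
P^4 =
  1: [629/3375, 10874/50625, 20032/50625, 3428/16875]
  2: [3136/16875, 737/3375, 19826/50625, 10336/50625]
  3: [632/3375, 10472/50625, 6889/16875, 10006/50625]
  4: [9418/50625, 2212/10125, 2188/5625, 697/3375]
P^5 =
  1: [47197/253125, 162382/759375, 301811/759375, 51197/253125]
  2: [141539/759375, 2173/10125, 100234/253125, 154159/759375]
  3: [141869/759375, 32009/151875, 305309/759375, 152152/759375]
  4: [9428/50625, 163729/759375, 299923/759375, 154303/759375]

(P^5)[3 -> 3] = 305309/759375

Answer: 305309/759375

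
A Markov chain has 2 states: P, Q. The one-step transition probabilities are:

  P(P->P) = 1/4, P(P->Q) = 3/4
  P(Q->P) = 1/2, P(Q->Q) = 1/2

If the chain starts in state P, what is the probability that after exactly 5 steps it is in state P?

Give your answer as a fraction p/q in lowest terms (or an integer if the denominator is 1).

Computing P^5 by repeated multiplication:
P^1 =
  P: [1/4, 3/4]
  Q: [1/2, 1/2]
P^2 =
  P: [7/16, 9/16]
  Q: [3/8, 5/8]
P^3 =
  P: [25/64, 39/64]
  Q: [13/32, 19/32]
P^4 =
  P: [103/256, 153/256]
  Q: [51/128, 77/128]
P^5 =
  P: [409/1024, 615/1024]
  Q: [205/512, 307/512]

(P^5)[P -> P] = 409/1024

Answer: 409/1024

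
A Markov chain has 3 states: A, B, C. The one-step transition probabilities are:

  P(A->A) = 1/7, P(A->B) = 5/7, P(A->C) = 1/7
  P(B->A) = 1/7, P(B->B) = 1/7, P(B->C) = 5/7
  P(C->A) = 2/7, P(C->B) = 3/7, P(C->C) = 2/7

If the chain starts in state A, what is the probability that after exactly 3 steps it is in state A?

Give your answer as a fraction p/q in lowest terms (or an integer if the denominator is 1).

Answer: 11/49

Derivation:
Computing P^3 by repeated multiplication:
P^1 =
  A: [1/7, 5/7, 1/7]
  B: [1/7, 1/7, 5/7]
  C: [2/7, 3/7, 2/7]
P^2 =
  A: [8/49, 13/49, 4/7]
  B: [12/49, 3/7, 16/49]
  C: [9/49, 19/49, 3/7]
P^3 =
  A: [11/49, 137/343, 129/343]
  B: [65/343, 129/343, 149/343]
  C: [10/49, 127/343, 146/343]

(P^3)[A -> A] = 11/49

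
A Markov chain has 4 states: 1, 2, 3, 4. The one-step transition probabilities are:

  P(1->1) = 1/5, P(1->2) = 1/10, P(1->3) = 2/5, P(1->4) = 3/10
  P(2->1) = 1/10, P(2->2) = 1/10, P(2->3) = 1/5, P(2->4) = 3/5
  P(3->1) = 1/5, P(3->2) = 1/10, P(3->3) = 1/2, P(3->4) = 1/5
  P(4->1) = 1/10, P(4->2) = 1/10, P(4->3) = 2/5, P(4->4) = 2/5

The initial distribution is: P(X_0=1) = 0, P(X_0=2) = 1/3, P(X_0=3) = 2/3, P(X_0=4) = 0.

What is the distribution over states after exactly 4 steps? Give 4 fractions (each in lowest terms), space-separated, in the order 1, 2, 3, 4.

Propagating the distribution step by step (d_{t+1} = d_t * P):
d_0 = (1=0, 2=1/3, 3=2/3, 4=0)
  d_1[1] = 0*1/5 + 1/3*1/10 + 2/3*1/5 + 0*1/10 = 1/6
  d_1[2] = 0*1/10 + 1/3*1/10 + 2/3*1/10 + 0*1/10 = 1/10
  d_1[3] = 0*2/5 + 1/3*1/5 + 2/3*1/2 + 0*2/5 = 2/5
  d_1[4] = 0*3/10 + 1/3*3/5 + 2/3*1/5 + 0*2/5 = 1/3
d_1 = (1=1/6, 2=1/10, 3=2/5, 4=1/3)
  d_2[1] = 1/6*1/5 + 1/10*1/10 + 2/5*1/5 + 1/3*1/10 = 47/300
  d_2[2] = 1/6*1/10 + 1/10*1/10 + 2/5*1/10 + 1/3*1/10 = 1/10
  d_2[3] = 1/6*2/5 + 1/10*1/5 + 2/5*1/2 + 1/3*2/5 = 21/50
  d_2[4] = 1/6*3/10 + 1/10*3/5 + 2/5*1/5 + 1/3*2/5 = 97/300
d_2 = (1=47/300, 2=1/10, 3=21/50, 4=97/300)
  d_3[1] = 47/300*1/5 + 1/10*1/10 + 21/50*1/5 + 97/300*1/10 = 473/3000
  d_3[2] = 47/300*1/10 + 1/10*1/10 + 21/50*1/10 + 97/300*1/10 = 1/10
  d_3[3] = 47/300*2/5 + 1/10*1/5 + 21/50*1/2 + 97/300*2/5 = 211/500
  d_3[4] = 47/300*3/10 + 1/10*3/5 + 21/50*1/5 + 97/300*2/5 = 961/3000
d_3 = (1=473/3000, 2=1/10, 3=211/500, 4=961/3000)
  d_4[1] = 473/3000*1/5 + 1/10*1/10 + 211/500*1/5 + 961/3000*1/10 = 4739/30000
  d_4[2] = 473/3000*1/10 + 1/10*1/10 + 211/500*1/10 + 961/3000*1/10 = 1/10
  d_4[3] = 473/3000*2/5 + 1/10*1/5 + 211/500*1/2 + 961/3000*2/5 = 2111/5000
  d_4[4] = 473/3000*3/10 + 1/10*3/5 + 211/500*1/5 + 961/3000*2/5 = 1919/6000
d_4 = (1=4739/30000, 2=1/10, 3=2111/5000, 4=1919/6000)

Answer: 4739/30000 1/10 2111/5000 1919/6000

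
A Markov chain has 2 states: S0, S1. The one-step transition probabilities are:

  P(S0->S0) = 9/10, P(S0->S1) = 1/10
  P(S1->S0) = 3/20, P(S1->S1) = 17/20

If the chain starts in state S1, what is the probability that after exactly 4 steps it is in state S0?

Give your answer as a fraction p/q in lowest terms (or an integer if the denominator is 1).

Computing P^4 by repeated multiplication:
P^1 =
  S0: [9/10, 1/10]
  S1: [3/20, 17/20]
P^2 =
  S0: [33/40, 7/40]
  S1: [21/80, 59/80]
P^3 =
  S0: [123/160, 37/160]
  S1: [111/320, 209/320]
P^4 =
  S0: [93/128, 35/128]
  S1: [105/256, 151/256]

(P^4)[S1 -> S0] = 105/256

Answer: 105/256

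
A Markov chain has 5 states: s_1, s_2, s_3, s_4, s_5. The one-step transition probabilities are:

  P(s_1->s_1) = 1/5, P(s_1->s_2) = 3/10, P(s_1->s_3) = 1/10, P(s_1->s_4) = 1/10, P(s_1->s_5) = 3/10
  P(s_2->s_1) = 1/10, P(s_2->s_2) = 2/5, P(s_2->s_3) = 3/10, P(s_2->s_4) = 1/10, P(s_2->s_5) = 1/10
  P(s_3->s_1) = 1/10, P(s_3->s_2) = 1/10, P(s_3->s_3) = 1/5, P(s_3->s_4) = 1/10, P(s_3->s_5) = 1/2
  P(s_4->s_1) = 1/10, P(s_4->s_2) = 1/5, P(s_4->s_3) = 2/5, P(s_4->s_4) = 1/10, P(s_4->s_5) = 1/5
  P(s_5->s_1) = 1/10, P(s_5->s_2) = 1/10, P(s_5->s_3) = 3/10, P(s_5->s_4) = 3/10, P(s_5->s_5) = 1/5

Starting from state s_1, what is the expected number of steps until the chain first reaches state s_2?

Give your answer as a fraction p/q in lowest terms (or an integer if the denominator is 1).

Answer: 9560/1699

Derivation:
Let h_i = expected steps to first reach s_2 from state i.
Boundary: h_s_2 = 0.
First-step equations for the other states:
  h_s_1 = 1 + 1/5*h_s_1 + 3/10*h_s_2 + 1/10*h_s_3 + 1/10*h_s_4 + 3/10*h_s_5
  h_s_3 = 1 + 1/10*h_s_1 + 1/10*h_s_2 + 1/5*h_s_3 + 1/10*h_s_4 + 1/2*h_s_5
  h_s_4 = 1 + 1/10*h_s_1 + 1/5*h_s_2 + 2/5*h_s_3 + 1/10*h_s_4 + 1/5*h_s_5
  h_s_5 = 1 + 1/10*h_s_1 + 1/10*h_s_2 + 3/10*h_s_3 + 3/10*h_s_4 + 1/5*h_s_5

Substituting h_s_2 = 0 and rearranging gives the linear system (I - Q) h = 1:
  [4/5, -1/10, -1/10, -3/10] . (h_s_1, h_s_3, h_s_4, h_s_5) = 1
  [-1/10, 4/5, -1/10, -1/2] . (h_s_1, h_s_3, h_s_4, h_s_5) = 1
  [-1/10, -2/5, 9/10, -1/5] . (h_s_1, h_s_3, h_s_4, h_s_5) = 1
  [-1/10, -3/10, -3/10, 4/5] . (h_s_1, h_s_3, h_s_4, h_s_5) = 1

Solving yields:
  h_s_1 = 9560/1699
  h_s_3 = 12240/1699
  h_s_4 = 11070/1699
  h_s_5 = 12060/1699

Starting state is s_1, so the expected hitting time is h_s_1 = 9560/1699.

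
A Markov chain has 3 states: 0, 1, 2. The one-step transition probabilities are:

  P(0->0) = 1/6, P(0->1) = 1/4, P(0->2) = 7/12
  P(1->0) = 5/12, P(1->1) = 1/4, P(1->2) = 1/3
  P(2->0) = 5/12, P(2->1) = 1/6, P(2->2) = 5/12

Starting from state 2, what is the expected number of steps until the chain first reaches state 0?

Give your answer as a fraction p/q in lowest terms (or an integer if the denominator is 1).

Let h_i = expected steps to first reach 0 from state i.
Boundary: h_0 = 0.
First-step equations for the other states:
  h_1 = 1 + 5/12*h_0 + 1/4*h_1 + 1/3*h_2
  h_2 = 1 + 5/12*h_0 + 1/6*h_1 + 5/12*h_2

Substituting h_0 = 0 and rearranging gives the linear system (I - Q) h = 1:
  [3/4, -1/3] . (h_1, h_2) = 1
  [-1/6, 7/12] . (h_1, h_2) = 1

Solving yields:
  h_1 = 12/5
  h_2 = 12/5

Starting state is 2, so the expected hitting time is h_2 = 12/5.

Answer: 12/5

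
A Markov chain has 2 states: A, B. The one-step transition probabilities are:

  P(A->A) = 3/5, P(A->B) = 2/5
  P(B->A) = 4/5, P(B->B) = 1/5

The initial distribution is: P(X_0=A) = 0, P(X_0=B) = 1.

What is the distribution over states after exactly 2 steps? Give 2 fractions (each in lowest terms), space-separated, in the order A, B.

Answer: 16/25 9/25

Derivation:
Propagating the distribution step by step (d_{t+1} = d_t * P):
d_0 = (A=0, B=1)
  d_1[A] = 0*3/5 + 1*4/5 = 4/5
  d_1[B] = 0*2/5 + 1*1/5 = 1/5
d_1 = (A=4/5, B=1/5)
  d_2[A] = 4/5*3/5 + 1/5*4/5 = 16/25
  d_2[B] = 4/5*2/5 + 1/5*1/5 = 9/25
d_2 = (A=16/25, B=9/25)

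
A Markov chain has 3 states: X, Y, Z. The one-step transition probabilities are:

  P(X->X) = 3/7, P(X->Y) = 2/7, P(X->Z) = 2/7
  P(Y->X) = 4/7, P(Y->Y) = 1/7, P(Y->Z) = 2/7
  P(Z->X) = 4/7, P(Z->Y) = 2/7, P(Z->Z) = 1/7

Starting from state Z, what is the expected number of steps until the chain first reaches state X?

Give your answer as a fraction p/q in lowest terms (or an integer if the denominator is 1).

Let h_i = expected steps to first reach X from state i.
Boundary: h_X = 0.
First-step equations for the other states:
  h_Y = 1 + 4/7*h_X + 1/7*h_Y + 2/7*h_Z
  h_Z = 1 + 4/7*h_X + 2/7*h_Y + 1/7*h_Z

Substituting h_X = 0 and rearranging gives the linear system (I - Q) h = 1:
  [6/7, -2/7] . (h_Y, h_Z) = 1
  [-2/7, 6/7] . (h_Y, h_Z) = 1

Solving yields:
  h_Y = 7/4
  h_Z = 7/4

Starting state is Z, so the expected hitting time is h_Z = 7/4.

Answer: 7/4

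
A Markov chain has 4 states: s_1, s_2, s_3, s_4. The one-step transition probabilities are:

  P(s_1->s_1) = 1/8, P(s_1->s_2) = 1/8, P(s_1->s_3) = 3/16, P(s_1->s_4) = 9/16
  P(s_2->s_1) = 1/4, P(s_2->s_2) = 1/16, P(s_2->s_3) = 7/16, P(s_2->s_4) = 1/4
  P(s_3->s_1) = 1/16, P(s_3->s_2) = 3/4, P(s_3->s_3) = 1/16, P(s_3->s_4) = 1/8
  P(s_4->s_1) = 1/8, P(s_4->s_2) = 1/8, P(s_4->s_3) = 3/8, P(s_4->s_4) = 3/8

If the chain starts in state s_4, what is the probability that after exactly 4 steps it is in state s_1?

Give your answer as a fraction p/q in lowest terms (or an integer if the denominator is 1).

Answer: 4525/32768

Derivation:
Computing P^4 by repeated multiplication:
P^1 =
  s_1: [1/8, 1/8, 3/16, 9/16]
  s_2: [1/4, 1/16, 7/16, 1/4]
  s_3: [1/16, 3/4, 1/16, 1/8]
  s_4: [1/8, 1/8, 3/8, 3/8]
P^2 =
  s_1: [33/256, 15/64, 77/256, 43/128]
  s_2: [27/256, 101/256, 25/128, 39/128]
  s_3: [55/256, 15/128, 25/64, 71/256]
  s_4: [15/128, 45/128, 31/128, 37/128]
P^3 =
  s_1: [555/4096, 611/2048, 139/512, 1207/4096]
  s_2: [83/512, 911/4096, 653/2048, 1215/4096]
  s_3: [59/512, 741/2048, 901/4096, 1241/4096]
  s_4: [315/2048, 521/2048, 613/2048, 599/2048]
P^4 =
  s_1: [2381/16384, 9045/32768, 18573/65536, 19349/65536]
  s_2: [2177/16384, 20341/65536, 16965/65536, 9761/32768]
  s_3: [10255/65536, 1965/8192, 20137/65536, 607/2048]
  s_4: [4525/32768, 9705/32768, 8799/32768, 9739/32768]

(P^4)[s_4 -> s_1] = 4525/32768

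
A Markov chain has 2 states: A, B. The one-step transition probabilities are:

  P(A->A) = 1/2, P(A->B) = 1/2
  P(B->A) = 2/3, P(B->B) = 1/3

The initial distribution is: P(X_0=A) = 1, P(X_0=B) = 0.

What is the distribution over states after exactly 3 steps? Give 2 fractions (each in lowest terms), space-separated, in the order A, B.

Propagating the distribution step by step (d_{t+1} = d_t * P):
d_0 = (A=1, B=0)
  d_1[A] = 1*1/2 + 0*2/3 = 1/2
  d_1[B] = 1*1/2 + 0*1/3 = 1/2
d_1 = (A=1/2, B=1/2)
  d_2[A] = 1/2*1/2 + 1/2*2/3 = 7/12
  d_2[B] = 1/2*1/2 + 1/2*1/3 = 5/12
d_2 = (A=7/12, B=5/12)
  d_3[A] = 7/12*1/2 + 5/12*2/3 = 41/72
  d_3[B] = 7/12*1/2 + 5/12*1/3 = 31/72
d_3 = (A=41/72, B=31/72)

Answer: 41/72 31/72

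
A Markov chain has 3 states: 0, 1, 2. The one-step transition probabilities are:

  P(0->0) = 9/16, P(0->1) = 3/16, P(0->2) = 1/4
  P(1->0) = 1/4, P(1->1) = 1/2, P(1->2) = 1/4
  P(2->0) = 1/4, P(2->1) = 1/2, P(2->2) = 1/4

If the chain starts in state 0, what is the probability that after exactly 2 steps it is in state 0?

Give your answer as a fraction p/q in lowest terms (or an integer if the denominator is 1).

Computing P^2 by repeated multiplication:
P^1 =
  0: [9/16, 3/16, 1/4]
  1: [1/4, 1/2, 1/4]
  2: [1/4, 1/2, 1/4]
P^2 =
  0: [109/256, 83/256, 1/4]
  1: [21/64, 27/64, 1/4]
  2: [21/64, 27/64, 1/4]

(P^2)[0 -> 0] = 109/256

Answer: 109/256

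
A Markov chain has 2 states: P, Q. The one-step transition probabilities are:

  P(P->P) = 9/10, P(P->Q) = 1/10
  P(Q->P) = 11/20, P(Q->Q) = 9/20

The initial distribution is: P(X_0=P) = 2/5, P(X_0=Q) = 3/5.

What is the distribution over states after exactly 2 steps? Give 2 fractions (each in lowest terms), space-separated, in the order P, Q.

Answer: 1583/2000 417/2000

Derivation:
Propagating the distribution step by step (d_{t+1} = d_t * P):
d_0 = (P=2/5, Q=3/5)
  d_1[P] = 2/5*9/10 + 3/5*11/20 = 69/100
  d_1[Q] = 2/5*1/10 + 3/5*9/20 = 31/100
d_1 = (P=69/100, Q=31/100)
  d_2[P] = 69/100*9/10 + 31/100*11/20 = 1583/2000
  d_2[Q] = 69/100*1/10 + 31/100*9/20 = 417/2000
d_2 = (P=1583/2000, Q=417/2000)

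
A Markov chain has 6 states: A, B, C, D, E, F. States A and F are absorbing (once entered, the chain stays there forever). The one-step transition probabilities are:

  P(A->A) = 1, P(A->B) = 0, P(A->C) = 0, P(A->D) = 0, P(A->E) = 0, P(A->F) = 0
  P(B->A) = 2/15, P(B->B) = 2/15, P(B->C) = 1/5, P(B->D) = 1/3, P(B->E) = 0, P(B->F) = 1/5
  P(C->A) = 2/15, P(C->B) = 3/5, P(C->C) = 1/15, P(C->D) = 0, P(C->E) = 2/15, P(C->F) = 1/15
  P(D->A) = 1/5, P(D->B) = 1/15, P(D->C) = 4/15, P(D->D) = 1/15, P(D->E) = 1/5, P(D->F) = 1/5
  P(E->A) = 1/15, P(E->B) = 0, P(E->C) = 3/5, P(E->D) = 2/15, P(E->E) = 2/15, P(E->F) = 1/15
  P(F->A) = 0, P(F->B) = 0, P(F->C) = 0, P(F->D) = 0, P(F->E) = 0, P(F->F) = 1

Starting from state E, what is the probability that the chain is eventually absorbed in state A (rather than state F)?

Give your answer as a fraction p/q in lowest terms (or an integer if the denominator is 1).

Answer: 9939/19409

Derivation:
Let a_i = P(absorbed in A | start in state i).
Boundary conditions: a_A = 1, a_F = 0.
For each transient state i, a_i = sum_j P(i->j) * a_j:
  a_B = 2/15*a_A + 2/15*a_B + 1/5*a_C + 1/3*a_D + 0*a_E + 1/5*a_F
  a_C = 2/15*a_A + 3/5*a_B + 1/15*a_C + 0*a_D + 2/15*a_E + 1/15*a_F
  a_D = 1/5*a_A + 1/15*a_B + 4/15*a_C + 1/15*a_D + 1/5*a_E + 1/5*a_F
  a_E = 1/15*a_A + 0*a_B + 3/5*a_C + 2/15*a_D + 2/15*a_E + 1/15*a_F

Substituting a_A = 1 and a_F = 0, rearrange to (I - Q) a = r where r[i] = P(i -> A):
  [13/15, -1/5, -1/3, 0] . (a_B, a_C, a_D, a_E) = 2/15
  [-3/5, 14/15, 0, -2/15] . (a_B, a_C, a_D, a_E) = 2/15
  [-1/15, -4/15, 14/15, -1/5] . (a_B, a_C, a_D, a_E) = 1/5
  [0, -3/5, -2/15, 13/15] . (a_B, a_C, a_D, a_E) = 1/15

Solving yields:
  a_B = 9068/19409
  a_C = 10022/19409
  a_D = 9800/19409
  a_E = 9939/19409

Starting state is E, so the absorption probability is a_E = 9939/19409.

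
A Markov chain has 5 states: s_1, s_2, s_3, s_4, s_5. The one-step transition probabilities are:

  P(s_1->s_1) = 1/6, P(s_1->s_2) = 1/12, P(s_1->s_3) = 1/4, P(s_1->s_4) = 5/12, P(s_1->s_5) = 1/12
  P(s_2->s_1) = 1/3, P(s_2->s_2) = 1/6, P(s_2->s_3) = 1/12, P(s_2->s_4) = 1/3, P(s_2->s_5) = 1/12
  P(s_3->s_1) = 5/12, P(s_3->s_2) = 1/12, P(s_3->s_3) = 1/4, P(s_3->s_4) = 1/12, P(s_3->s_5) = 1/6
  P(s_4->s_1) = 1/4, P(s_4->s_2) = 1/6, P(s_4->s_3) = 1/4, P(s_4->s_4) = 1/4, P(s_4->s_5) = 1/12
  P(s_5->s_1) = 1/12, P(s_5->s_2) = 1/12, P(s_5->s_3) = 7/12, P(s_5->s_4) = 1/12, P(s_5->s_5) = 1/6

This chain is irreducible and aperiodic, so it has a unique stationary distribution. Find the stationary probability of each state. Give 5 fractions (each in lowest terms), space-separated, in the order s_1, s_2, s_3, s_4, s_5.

Answer: 1299/4936 139/1234 5325/19744 295/1234 2279/19744

Derivation:
The stationary distribution satisfies pi = pi * P, i.e.:
  pi_s_1 = 1/6*pi_s_1 + 1/3*pi_s_2 + 5/12*pi_s_3 + 1/4*pi_s_4 + 1/12*pi_s_5
  pi_s_2 = 1/12*pi_s_1 + 1/6*pi_s_2 + 1/12*pi_s_3 + 1/6*pi_s_4 + 1/12*pi_s_5
  pi_s_3 = 1/4*pi_s_1 + 1/12*pi_s_2 + 1/4*pi_s_3 + 1/4*pi_s_4 + 7/12*pi_s_5
  pi_s_4 = 5/12*pi_s_1 + 1/3*pi_s_2 + 1/12*pi_s_3 + 1/4*pi_s_4 + 1/12*pi_s_5
  pi_s_5 = 1/12*pi_s_1 + 1/12*pi_s_2 + 1/6*pi_s_3 + 1/12*pi_s_4 + 1/6*pi_s_5
with normalization: pi_s_1 + pi_s_2 + pi_s_3 + pi_s_4 + pi_s_5 = 1.

Using the first 4 balance equations plus normalization, the linear system A*pi = b is:
  [-5/6, 1/3, 5/12, 1/4, 1/12] . pi = 0
  [1/12, -5/6, 1/12, 1/6, 1/12] . pi = 0
  [1/4, 1/12, -3/4, 1/4, 7/12] . pi = 0
  [5/12, 1/3, 1/12, -3/4, 1/12] . pi = 0
  [1, 1, 1, 1, 1] . pi = 1

Solving yields:
  pi_s_1 = 1299/4936
  pi_s_2 = 139/1234
  pi_s_3 = 5325/19744
  pi_s_4 = 295/1234
  pi_s_5 = 2279/19744

Verification (pi * P):
  1299/4936*1/6 + 139/1234*1/3 + 5325/19744*5/12 + 295/1234*1/4 + 2279/19744*1/12 = 1299/4936 = pi_s_1  (ok)
  1299/4936*1/12 + 139/1234*1/6 + 5325/19744*1/12 + 295/1234*1/6 + 2279/19744*1/12 = 139/1234 = pi_s_2  (ok)
  1299/4936*1/4 + 139/1234*1/12 + 5325/19744*1/4 + 295/1234*1/4 + 2279/19744*7/12 = 5325/19744 = pi_s_3  (ok)
  1299/4936*5/12 + 139/1234*1/3 + 5325/19744*1/12 + 295/1234*1/4 + 2279/19744*1/12 = 295/1234 = pi_s_4  (ok)
  1299/4936*1/12 + 139/1234*1/12 + 5325/19744*1/6 + 295/1234*1/12 + 2279/19744*1/6 = 2279/19744 = pi_s_5  (ok)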